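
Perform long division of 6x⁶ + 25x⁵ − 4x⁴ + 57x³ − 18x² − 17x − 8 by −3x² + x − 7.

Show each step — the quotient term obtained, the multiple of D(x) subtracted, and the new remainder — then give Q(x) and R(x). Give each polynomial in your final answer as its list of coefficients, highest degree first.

Q = [-2, -9, 3, 3, 0]; R = [4, -8]

Step 1: lead(6x⁶ + 25x⁵ − 4x⁴ + 57x³ − 18x² − 17x − 8) ÷ lead(D) = 6x⁶ ÷ −3x² = −2x⁴. Subtract (−2x⁴)·D = 6x⁶ − 2x⁵ + 14x⁴. Remainder: 27x⁵ − 18x⁴ + 57x³ − 18x² − 17x − 8.
Step 2: lead(27x⁵ − 18x⁴ + 57x³ − 18x² − 17x − 8) ÷ lead(D) = 27x⁵ ÷ −3x² = −9x³. Subtract (−9x³)·D = 27x⁵ − 9x⁴ + 63x³. Remainder: −9x⁴ − 6x³ − 18x² − 17x − 8.
Step 3: lead(−9x⁴ − 6x³ − 18x² − 17x − 8) ÷ lead(D) = −9x⁴ ÷ −3x² = 3x². Subtract (3x²)·D = −9x⁴ + 3x³ − 21x². Remainder: −9x³ + 3x² − 17x − 8.
Step 4: lead(−9x³ + 3x² − 17x − 8) ÷ lead(D) = −9x³ ÷ −3x² = 3x. Subtract (3x)·D = −9x³ + 3x² − 21x. Remainder: 4x − 8.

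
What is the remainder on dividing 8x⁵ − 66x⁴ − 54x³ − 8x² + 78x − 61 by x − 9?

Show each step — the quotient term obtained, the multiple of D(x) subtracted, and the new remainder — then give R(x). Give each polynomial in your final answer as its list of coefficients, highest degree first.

Step 1: lead(8x⁵ − 66x⁴ − 54x³ − 8x² + 78x − 61) ÷ lead(D) = 8x⁵ ÷ x = 8x⁴. Subtract (8x⁴)·D = 8x⁵ − 72x⁴. Remainder: 6x⁴ − 54x³ − 8x² + 78x − 61.
Step 2: lead(6x⁴ − 54x³ − 8x² + 78x − 61) ÷ lead(D) = 6x⁴ ÷ x = 6x³. Subtract (6x³)·D = 6x⁴ − 54x³. Remainder: −8x² + 78x − 61.
Step 3: lead(−8x² + 78x − 61) ÷ lead(D) = −8x² ÷ x = −8x. Subtract (−8x)·D = −8x² + 72x. Remainder: 6x − 61.
Step 4: lead(6x − 61) ÷ lead(D) = 6x ÷ x = 6. Subtract (6)·D = 6x − 54. Remainder: −7.

R = [-7]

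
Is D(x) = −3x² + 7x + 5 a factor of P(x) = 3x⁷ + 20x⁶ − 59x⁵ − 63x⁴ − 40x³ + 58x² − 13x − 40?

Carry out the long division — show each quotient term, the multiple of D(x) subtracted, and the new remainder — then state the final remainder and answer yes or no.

R(x) = 6x − 5, so D(x) is not a factor of P(x). no

Step 1: lead(3x⁷ + 20x⁶ − 59x⁵ − 63x⁴ − 40x³ + 58x² − 13x − 40) ÷ lead(D) = 3x⁷ ÷ −3x² = −x⁵. Subtract (−x⁵)·D = 3x⁷ − 7x⁶ − 5x⁵. Remainder: 27x⁶ − 54x⁵ − 63x⁴ − 40x³ + 58x² − 13x − 40.
Step 2: lead(27x⁶ − 54x⁵ − 63x⁴ − 40x³ + 58x² − 13x − 40) ÷ lead(D) = 27x⁶ ÷ −3x² = −9x⁴. Subtract (−9x⁴)·D = 27x⁶ − 63x⁵ − 45x⁴. Remainder: 9x⁵ − 18x⁴ − 40x³ + 58x² − 13x − 40.
Step 3: lead(9x⁵ − 18x⁴ − 40x³ + 58x² − 13x − 40) ÷ lead(D) = 9x⁵ ÷ −3x² = −3x³. Subtract (−3x³)·D = 9x⁵ − 21x⁴ − 15x³. Remainder: 3x⁴ − 25x³ + 58x² − 13x − 40.
Step 4: lead(3x⁴ − 25x³ + 58x² − 13x − 40) ÷ lead(D) = 3x⁴ ÷ −3x² = −x². Subtract (−x²)·D = 3x⁴ − 7x³ − 5x². Remainder: −18x³ + 63x² − 13x − 40.
Step 5: lead(−18x³ + 63x² − 13x − 40) ÷ lead(D) = −18x³ ÷ −3x² = 6x. Subtract (6x)·D = −18x³ + 42x² + 30x. Remainder: 21x² − 43x − 40.
Step 6: lead(21x² − 43x − 40) ÷ lead(D) = 21x² ÷ −3x² = −7. Subtract (−7)·D = 21x² − 49x − 35. Remainder: 6x − 5.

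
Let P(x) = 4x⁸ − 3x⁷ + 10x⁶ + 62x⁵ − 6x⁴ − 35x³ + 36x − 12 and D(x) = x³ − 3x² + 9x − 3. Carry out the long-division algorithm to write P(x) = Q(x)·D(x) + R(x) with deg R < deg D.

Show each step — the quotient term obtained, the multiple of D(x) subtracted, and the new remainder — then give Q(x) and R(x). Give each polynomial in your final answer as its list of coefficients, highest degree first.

Q = [4, 9, 1, -4, 0, 4]; R = [0]

Step 1: lead(4x⁸ − 3x⁷ + 10x⁶ + 62x⁵ − 6x⁴ − 35x³ + 36x − 12) ÷ lead(D) = 4x⁸ ÷ x³ = 4x⁵. Subtract (4x⁵)·D = 4x⁸ − 12x⁷ + 36x⁶ − 12x⁵. Remainder: 9x⁷ − 26x⁶ + 74x⁵ − 6x⁴ − 35x³ + 36x − 12.
Step 2: lead(9x⁷ − 26x⁶ + 74x⁵ − 6x⁴ − 35x³ + 36x − 12) ÷ lead(D) = 9x⁷ ÷ x³ = 9x⁴. Subtract (9x⁴)·D = 9x⁷ − 27x⁶ + 81x⁵ − 27x⁴. Remainder: x⁶ − 7x⁵ + 21x⁴ − 35x³ + 36x − 12.
Step 3: lead(x⁶ − 7x⁵ + 21x⁴ − 35x³ + 36x − 12) ÷ lead(D) = x⁶ ÷ x³ = x³. Subtract (x³)·D = x⁶ − 3x⁵ + 9x⁴ − 3x³. Remainder: −4x⁵ + 12x⁴ − 32x³ + 36x − 12.
Step 4: lead(−4x⁵ + 12x⁴ − 32x³ + 36x − 12) ÷ lead(D) = −4x⁵ ÷ x³ = −4x². Subtract (−4x²)·D = −4x⁵ + 12x⁴ − 36x³ + 12x². Remainder: 4x³ − 12x² + 36x − 12.
Step 5: lead(4x³ − 12x² + 36x − 12) ÷ lead(D) = 4x³ ÷ x³ = 4. Subtract (4)·D = 4x³ − 12x² + 36x − 12. Remainder: 0.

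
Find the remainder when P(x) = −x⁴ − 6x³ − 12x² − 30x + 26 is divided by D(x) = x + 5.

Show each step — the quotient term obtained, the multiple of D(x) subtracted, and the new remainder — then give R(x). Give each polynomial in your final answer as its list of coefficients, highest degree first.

R = [1]

Step 1: lead(−x⁴ − 6x³ − 12x² − 30x + 26) ÷ lead(D) = −x⁴ ÷ x = −x³. Subtract (−x³)·D = −x⁴ − 5x³. Remainder: −x³ − 12x² − 30x + 26.
Step 2: lead(−x³ − 12x² − 30x + 26) ÷ lead(D) = −x³ ÷ x = −x². Subtract (−x²)·D = −x³ − 5x². Remainder: −7x² − 30x + 26.
Step 3: lead(−7x² − 30x + 26) ÷ lead(D) = −7x² ÷ x = −7x. Subtract (−7x)·D = −7x² − 35x. Remainder: 5x + 26.
Step 4: lead(5x + 26) ÷ lead(D) = 5x ÷ x = 5. Subtract (5)·D = 5x + 25. Remainder: 1.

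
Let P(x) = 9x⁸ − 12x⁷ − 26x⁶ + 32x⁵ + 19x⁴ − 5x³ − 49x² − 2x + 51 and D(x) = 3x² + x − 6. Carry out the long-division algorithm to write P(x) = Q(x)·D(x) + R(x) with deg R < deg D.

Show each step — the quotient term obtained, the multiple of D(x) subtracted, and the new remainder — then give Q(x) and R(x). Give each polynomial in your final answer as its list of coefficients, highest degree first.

Step 1: lead(9x⁸ − 12x⁷ − 26x⁶ + 32x⁵ + 19x⁴ − 5x³ − 49x² − 2x + 51) ÷ lead(D) = 9x⁸ ÷ 3x² = 3x⁶. Subtract (3x⁶)·D = 9x⁸ + 3x⁷ − 18x⁶. Remainder: −15x⁷ − 8x⁶ + 32x⁵ + 19x⁴ − 5x³ − 49x² − 2x + 51.
Step 2: lead(−15x⁷ − 8x⁶ + 32x⁵ + 19x⁴ − 5x³ − 49x² − 2x + 51) ÷ lead(D) = −15x⁷ ÷ 3x² = −5x⁵. Subtract (−5x⁵)·D = −15x⁷ − 5x⁶ + 30x⁵. Remainder: −3x⁶ + 2x⁵ + 19x⁴ − 5x³ − 49x² − 2x + 51.
Step 3: lead(−3x⁶ + 2x⁵ + 19x⁴ − 5x³ − 49x² − 2x + 51) ÷ lead(D) = −3x⁶ ÷ 3x² = −x⁴. Subtract (−x⁴)·D = −3x⁶ − x⁵ + 6x⁴. Remainder: 3x⁵ + 13x⁴ − 5x³ − 49x² − 2x + 51.
Step 4: lead(3x⁵ + 13x⁴ − 5x³ − 49x² − 2x + 51) ÷ lead(D) = 3x⁵ ÷ 3x² = x³. Subtract (x³)·D = 3x⁵ + x⁴ − 6x³. Remainder: 12x⁴ + x³ − 49x² − 2x + 51.
Step 5: lead(12x⁴ + x³ − 49x² − 2x + 51) ÷ lead(D) = 12x⁴ ÷ 3x² = 4x². Subtract (4x²)·D = 12x⁴ + 4x³ − 24x². Remainder: −3x³ − 25x² − 2x + 51.
Step 6: lead(−3x³ − 25x² − 2x + 51) ÷ lead(D) = −3x³ ÷ 3x² = −x. Subtract (−x)·D = −3x³ − x² + 6x. Remainder: −24x² − 8x + 51.
Step 7: lead(−24x² − 8x + 51) ÷ lead(D) = −24x² ÷ 3x² = −8. Subtract (−8)·D = −24x² − 8x + 48. Remainder: 3.

Q = [3, -5, -1, 1, 4, -1, -8]; R = [3]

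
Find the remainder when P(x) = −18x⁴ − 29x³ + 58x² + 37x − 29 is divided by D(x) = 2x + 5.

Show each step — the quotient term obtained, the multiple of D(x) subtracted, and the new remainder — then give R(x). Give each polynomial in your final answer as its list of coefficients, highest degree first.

Step 1: lead(−18x⁴ − 29x³ + 58x² + 37x − 29) ÷ lead(D) = −18x⁴ ÷ 2x = −9x³. Subtract (−9x³)·D = −18x⁴ − 45x³. Remainder: 16x³ + 58x² + 37x − 29.
Step 2: lead(16x³ + 58x² + 37x − 29) ÷ lead(D) = 16x³ ÷ 2x = 8x². Subtract (8x²)·D = 16x³ + 40x². Remainder: 18x² + 37x − 29.
Step 3: lead(18x² + 37x − 29) ÷ lead(D) = 18x² ÷ 2x = 9x. Subtract (9x)·D = 18x² + 45x. Remainder: −8x − 29.
Step 4: lead(−8x − 29) ÷ lead(D) = −8x ÷ 2x = −4. Subtract (−4)·D = −8x − 20. Remainder: −9.

R = [-9]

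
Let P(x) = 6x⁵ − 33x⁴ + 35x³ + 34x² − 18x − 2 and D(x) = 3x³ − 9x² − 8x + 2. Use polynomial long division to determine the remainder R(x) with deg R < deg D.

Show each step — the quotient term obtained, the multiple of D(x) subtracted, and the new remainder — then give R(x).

R(x) = 8x² + 8x − 6

Step 1: lead(6x⁵ − 33x⁴ + 35x³ + 34x² − 18x − 2) ÷ lead(D) = 6x⁵ ÷ 3x³ = 2x². Subtract (2x²)·D = 6x⁵ − 18x⁴ − 16x³ + 4x². Remainder: −15x⁴ + 51x³ + 30x² − 18x − 2.
Step 2: lead(−15x⁴ + 51x³ + 30x² − 18x − 2) ÷ lead(D) = −15x⁴ ÷ 3x³ = −5x. Subtract (−5x)·D = −15x⁴ + 45x³ + 40x² − 10x. Remainder: 6x³ − 10x² − 8x − 2.
Step 3: lead(6x³ − 10x² − 8x − 2) ÷ lead(D) = 6x³ ÷ 3x³ = 2. Subtract (2)·D = 6x³ − 18x² − 16x + 4. Remainder: 8x² + 8x − 6.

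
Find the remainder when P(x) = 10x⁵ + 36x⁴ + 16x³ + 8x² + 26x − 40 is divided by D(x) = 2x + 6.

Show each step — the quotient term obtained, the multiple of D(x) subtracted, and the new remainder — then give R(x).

R(x) = 8

Step 1: lead(10x⁵ + 36x⁴ + 16x³ + 8x² + 26x − 40) ÷ lead(D) = 10x⁵ ÷ 2x = 5x⁴. Subtract (5x⁴)·D = 10x⁵ + 30x⁴. Remainder: 6x⁴ + 16x³ + 8x² + 26x − 40.
Step 2: lead(6x⁴ + 16x³ + 8x² + 26x − 40) ÷ lead(D) = 6x⁴ ÷ 2x = 3x³. Subtract (3x³)·D = 6x⁴ + 18x³. Remainder: −2x³ + 8x² + 26x − 40.
Step 3: lead(−2x³ + 8x² + 26x − 40) ÷ lead(D) = −2x³ ÷ 2x = −x². Subtract (−x²)·D = −2x³ − 6x². Remainder: 14x² + 26x − 40.
Step 4: lead(14x² + 26x − 40) ÷ lead(D) = 14x² ÷ 2x = 7x. Subtract (7x)·D = 14x² + 42x. Remainder: −16x − 40.
Step 5: lead(−16x − 40) ÷ lead(D) = −16x ÷ 2x = −8. Subtract (−8)·D = −16x − 48. Remainder: 8.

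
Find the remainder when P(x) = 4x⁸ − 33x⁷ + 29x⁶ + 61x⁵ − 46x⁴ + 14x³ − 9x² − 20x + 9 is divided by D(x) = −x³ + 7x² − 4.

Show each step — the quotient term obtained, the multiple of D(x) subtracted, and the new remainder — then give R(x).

R(x) = −3

Step 1: lead(4x⁸ − 33x⁷ + 29x⁶ + 61x⁵ − 46x⁴ + 14x³ − 9x² − 20x + 9) ÷ lead(D) = 4x⁸ ÷ −x³ = −4x⁵. Subtract (−4x⁵)·D = 4x⁸ − 28x⁷ + 16x⁵. Remainder: −5x⁷ + 29x⁶ + 45x⁵ − 46x⁴ + 14x³ − 9x² − 20x + 9.
Step 2: lead(−5x⁷ + 29x⁶ + 45x⁵ − 46x⁴ + 14x³ − 9x² − 20x + 9) ÷ lead(D) = −5x⁷ ÷ −x³ = 5x⁴. Subtract (5x⁴)·D = −5x⁷ + 35x⁶ − 20x⁴. Remainder: −6x⁶ + 45x⁵ − 26x⁴ + 14x³ − 9x² − 20x + 9.
Step 3: lead(−6x⁶ + 45x⁵ − 26x⁴ + 14x³ − 9x² − 20x + 9) ÷ lead(D) = −6x⁶ ÷ −x³ = 6x³. Subtract (6x³)·D = −6x⁶ + 42x⁵ − 24x³. Remainder: 3x⁵ − 26x⁴ + 38x³ − 9x² − 20x + 9.
Step 4: lead(3x⁵ − 26x⁴ + 38x³ − 9x² − 20x + 9) ÷ lead(D) = 3x⁵ ÷ −x³ = −3x². Subtract (−3x²)·D = 3x⁵ − 21x⁴ + 12x². Remainder: −5x⁴ + 38x³ − 21x² − 20x + 9.
Step 5: lead(−5x⁴ + 38x³ − 21x² − 20x + 9) ÷ lead(D) = −5x⁴ ÷ −x³ = 5x. Subtract (5x)·D = −5x⁴ + 35x³ − 20x. Remainder: 3x³ − 21x² + 9.
Step 6: lead(3x³ − 21x² + 9) ÷ lead(D) = 3x³ ÷ −x³ = −3. Subtract (−3)·D = 3x³ − 21x² + 12. Remainder: −3.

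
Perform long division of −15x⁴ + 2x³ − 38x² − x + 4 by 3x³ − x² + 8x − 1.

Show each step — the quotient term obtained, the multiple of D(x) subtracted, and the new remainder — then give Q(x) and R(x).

Q(x) = −5x − 1; R(x) = x² + 2x + 3

Step 1: lead(−15x⁴ + 2x³ − 38x² − x + 4) ÷ lead(D) = −15x⁴ ÷ 3x³ = −5x. Subtract (−5x)·D = −15x⁴ + 5x³ − 40x² + 5x. Remainder: −3x³ + 2x² − 6x + 4.
Step 2: lead(−3x³ + 2x² − 6x + 4) ÷ lead(D) = −3x³ ÷ 3x³ = −1. Subtract (−1)·D = −3x³ + x² − 8x + 1. Remainder: x² + 2x + 3.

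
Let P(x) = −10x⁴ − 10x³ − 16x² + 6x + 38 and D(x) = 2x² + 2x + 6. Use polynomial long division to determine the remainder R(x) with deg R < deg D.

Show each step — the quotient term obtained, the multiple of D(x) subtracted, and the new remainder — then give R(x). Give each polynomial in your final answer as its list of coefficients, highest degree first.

Step 1: lead(−10x⁴ − 10x³ − 16x² + 6x + 38) ÷ lead(D) = −10x⁴ ÷ 2x² = −5x². Subtract (−5x²)·D = −10x⁴ − 10x³ − 30x². Remainder: 14x² + 6x + 38.
Step 2: lead(14x² + 6x + 38) ÷ lead(D) = 14x² ÷ 2x² = 7. Subtract (7)·D = 14x² + 14x + 42. Remainder: −8x − 4.

R = [-8, -4]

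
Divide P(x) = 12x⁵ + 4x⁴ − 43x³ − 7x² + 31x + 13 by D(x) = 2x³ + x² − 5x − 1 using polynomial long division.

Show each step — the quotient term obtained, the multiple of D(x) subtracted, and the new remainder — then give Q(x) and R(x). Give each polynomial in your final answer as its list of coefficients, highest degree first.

Q = [6, -1, -6]; R = [7]

Step 1: lead(12x⁵ + 4x⁴ − 43x³ − 7x² + 31x + 13) ÷ lead(D) = 12x⁵ ÷ 2x³ = 6x². Subtract (6x²)·D = 12x⁵ + 6x⁴ − 30x³ − 6x². Remainder: −2x⁴ − 13x³ − x² + 31x + 13.
Step 2: lead(−2x⁴ − 13x³ − x² + 31x + 13) ÷ lead(D) = −2x⁴ ÷ 2x³ = −x. Subtract (−x)·D = −2x⁴ − x³ + 5x² + x. Remainder: −12x³ − 6x² + 30x + 13.
Step 3: lead(−12x³ − 6x² + 30x + 13) ÷ lead(D) = −12x³ ÷ 2x³ = −6. Subtract (−6)·D = −12x³ − 6x² + 30x + 6. Remainder: 7.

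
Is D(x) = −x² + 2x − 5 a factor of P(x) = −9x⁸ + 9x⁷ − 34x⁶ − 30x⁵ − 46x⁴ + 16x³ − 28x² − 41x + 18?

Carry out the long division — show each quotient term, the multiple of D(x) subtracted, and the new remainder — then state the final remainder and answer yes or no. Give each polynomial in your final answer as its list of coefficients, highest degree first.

R = [3], so D(x) is not a factor of P(x). no

Step 1: lead(−9x⁸ + 9x⁷ − 34x⁶ − 30x⁵ − 46x⁴ + 16x³ − 28x² − 41x + 18) ÷ lead(D) = −9x⁸ ÷ −x² = 9x⁶. Subtract (9x⁶)·D = −9x⁸ + 18x⁷ − 45x⁶. Remainder: −9x⁷ + 11x⁶ − 30x⁵ − 46x⁴ + 16x³ − 28x² − 41x + 18.
Step 2: lead(−9x⁷ + 11x⁶ − 30x⁵ − 46x⁴ + 16x³ − 28x² − 41x + 18) ÷ lead(D) = −9x⁷ ÷ −x² = 9x⁵. Subtract (9x⁵)·D = −9x⁷ + 18x⁶ − 45x⁵. Remainder: −7x⁶ + 15x⁵ − 46x⁴ + 16x³ − 28x² − 41x + 18.
Step 3: lead(−7x⁶ + 15x⁵ − 46x⁴ + 16x³ − 28x² − 41x + 18) ÷ lead(D) = −7x⁶ ÷ −x² = 7x⁴. Subtract (7x⁴)·D = −7x⁶ + 14x⁵ − 35x⁴. Remainder: x⁵ − 11x⁴ + 16x³ − 28x² − 41x + 18.
Step 4: lead(x⁵ − 11x⁴ + 16x³ − 28x² − 41x + 18) ÷ lead(D) = x⁵ ÷ −x² = −x³. Subtract (−x³)·D = x⁵ − 2x⁴ + 5x³. Remainder: −9x⁴ + 11x³ − 28x² − 41x + 18.
Step 5: lead(−9x⁴ + 11x³ − 28x² − 41x + 18) ÷ lead(D) = −9x⁴ ÷ −x² = 9x². Subtract (9x²)·D = −9x⁴ + 18x³ − 45x². Remainder: −7x³ + 17x² − 41x + 18.
Step 6: lead(−7x³ + 17x² − 41x + 18) ÷ lead(D) = −7x³ ÷ −x² = 7x. Subtract (7x)·D = −7x³ + 14x² − 35x. Remainder: 3x² − 6x + 18.
Step 7: lead(3x² − 6x + 18) ÷ lead(D) = 3x² ÷ −x² = −3. Subtract (−3)·D = 3x² − 6x + 15. Remainder: 3.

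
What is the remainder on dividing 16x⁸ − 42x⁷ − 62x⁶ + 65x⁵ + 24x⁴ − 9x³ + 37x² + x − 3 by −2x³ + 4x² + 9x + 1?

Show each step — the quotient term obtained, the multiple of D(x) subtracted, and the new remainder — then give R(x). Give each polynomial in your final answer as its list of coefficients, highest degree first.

R = [5, -2]

Step 1: lead(16x⁸ − 42x⁷ − 62x⁶ + 65x⁵ + 24x⁴ − 9x³ + 37x² + x − 3) ÷ lead(D) = 16x⁸ ÷ −2x³ = −8x⁵. Subtract (−8x⁵)·D = 16x⁸ − 32x⁷ − 72x⁶ − 8x⁵. Remainder: −10x⁷ + 10x⁶ + 73x⁵ + 24x⁴ − 9x³ + 37x² + x − 3.
Step 2: lead(−10x⁷ + 10x⁶ + 73x⁵ + 24x⁴ − 9x³ + 37x² + x − 3) ÷ lead(D) = −10x⁷ ÷ −2x³ = 5x⁴. Subtract (5x⁴)·D = −10x⁷ + 20x⁶ + 45x⁵ + 5x⁴. Remainder: −10x⁶ + 28x⁵ + 19x⁴ − 9x³ + 37x² + x − 3.
Step 3: lead(−10x⁶ + 28x⁵ + 19x⁴ − 9x³ + 37x² + x − 3) ÷ lead(D) = −10x⁶ ÷ −2x³ = 5x³. Subtract (5x³)·D = −10x⁶ + 20x⁵ + 45x⁴ + 5x³. Remainder: 8x⁵ − 26x⁴ − 14x³ + 37x² + x − 3.
Step 4: lead(8x⁵ − 26x⁴ − 14x³ + 37x² + x − 3) ÷ lead(D) = 8x⁵ ÷ −2x³ = −4x². Subtract (−4x²)·D = 8x⁵ − 16x⁴ − 36x³ − 4x². Remainder: −10x⁴ + 22x³ + 41x² + x − 3.
Step 5: lead(−10x⁴ + 22x³ + 41x² + x − 3) ÷ lead(D) = −10x⁴ ÷ −2x³ = 5x. Subtract (5x)·D = −10x⁴ + 20x³ + 45x² + 5x. Remainder: 2x³ − 4x² − 4x − 3.
Step 6: lead(2x³ − 4x² − 4x − 3) ÷ lead(D) = 2x³ ÷ −2x³ = −1. Subtract (−1)·D = 2x³ − 4x² − 9x − 1. Remainder: 5x − 2.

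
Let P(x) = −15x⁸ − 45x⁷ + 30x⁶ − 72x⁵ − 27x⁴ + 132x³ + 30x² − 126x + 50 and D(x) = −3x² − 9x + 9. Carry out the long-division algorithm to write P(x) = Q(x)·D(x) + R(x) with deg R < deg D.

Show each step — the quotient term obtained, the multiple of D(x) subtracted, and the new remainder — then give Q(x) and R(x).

Step 1: lead(−15x⁸ − 45x⁷ + 30x⁶ − 72x⁵ − 27x⁴ + 132x³ + 30x² − 126x + 50) ÷ lead(D) = −15x⁸ ÷ −3x² = 5x⁶. Subtract (5x⁶)·D = −15x⁸ − 45x⁷ + 45x⁶. Remainder: −15x⁶ − 72x⁵ − 27x⁴ + 132x³ + 30x² − 126x + 50.
Step 2: lead(−15x⁶ − 72x⁵ − 27x⁴ + 132x³ + 30x² − 126x + 50) ÷ lead(D) = −15x⁶ ÷ −3x² = 5x⁴. Subtract (5x⁴)·D = −15x⁶ − 45x⁵ + 45x⁴. Remainder: −27x⁵ − 72x⁴ + 132x³ + 30x² − 126x + 50.
Step 3: lead(−27x⁵ − 72x⁴ + 132x³ + 30x² − 126x + 50) ÷ lead(D) = −27x⁵ ÷ −3x² = 9x³. Subtract (9x³)·D = −27x⁵ − 81x⁴ + 81x³. Remainder: 9x⁴ + 51x³ + 30x² − 126x + 50.
Step 4: lead(9x⁴ + 51x³ + 30x² − 126x + 50) ÷ lead(D) = 9x⁴ ÷ −3x² = −3x². Subtract (−3x²)·D = 9x⁴ + 27x³ − 27x². Remainder: 24x³ + 57x² − 126x + 50.
Step 5: lead(24x³ + 57x² − 126x + 50) ÷ lead(D) = 24x³ ÷ −3x² = −8x. Subtract (−8x)·D = 24x³ + 72x² − 72x. Remainder: −15x² − 54x + 50.
Step 6: lead(−15x² − 54x + 50) ÷ lead(D) = −15x² ÷ −3x² = 5. Subtract (5)·D = −15x² − 45x + 45. Remainder: −9x + 5.

Q(x) = 5x⁶ + 5x⁴ + 9x³ − 3x² − 8x + 5; R(x) = −9x + 5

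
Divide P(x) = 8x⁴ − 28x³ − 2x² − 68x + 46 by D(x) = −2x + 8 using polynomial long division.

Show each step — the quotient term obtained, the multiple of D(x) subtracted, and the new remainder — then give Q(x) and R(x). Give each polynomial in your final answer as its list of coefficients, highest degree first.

Step 1: lead(8x⁴ − 28x³ − 2x² − 68x + 46) ÷ lead(D) = 8x⁴ ÷ −2x = −4x³. Subtract (−4x³)·D = 8x⁴ − 32x³. Remainder: 4x³ − 2x² − 68x + 46.
Step 2: lead(4x³ − 2x² − 68x + 46) ÷ lead(D) = 4x³ ÷ −2x = −2x². Subtract (−2x²)·D = 4x³ − 16x². Remainder: 14x² − 68x + 46.
Step 3: lead(14x² − 68x + 46) ÷ lead(D) = 14x² ÷ −2x = −7x. Subtract (−7x)·D = 14x² − 56x. Remainder: −12x + 46.
Step 4: lead(−12x + 46) ÷ lead(D) = −12x ÷ −2x = 6. Subtract (6)·D = −12x + 48. Remainder: −2.

Q = [-4, -2, -7, 6]; R = [-2]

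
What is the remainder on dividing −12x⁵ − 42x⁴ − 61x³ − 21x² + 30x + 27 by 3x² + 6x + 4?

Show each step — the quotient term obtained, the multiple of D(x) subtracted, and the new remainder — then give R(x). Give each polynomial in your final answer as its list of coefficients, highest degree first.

Step 1: lead(−12x⁵ − 42x⁴ − 61x³ − 21x² + 30x + 27) ÷ lead(D) = −12x⁵ ÷ 3x² = −4x³. Subtract (−4x³)·D = −12x⁵ − 24x⁴ − 16x³. Remainder: −18x⁴ − 45x³ − 21x² + 30x + 27.
Step 2: lead(−18x⁴ − 45x³ − 21x² + 30x + 27) ÷ lead(D) = −18x⁴ ÷ 3x² = −6x². Subtract (−6x²)·D = −18x⁴ − 36x³ − 24x². Remainder: −9x³ + 3x² + 30x + 27.
Step 3: lead(−9x³ + 3x² + 30x + 27) ÷ lead(D) = −9x³ ÷ 3x² = −3x. Subtract (−3x)·D = −9x³ − 18x² − 12x. Remainder: 21x² + 42x + 27.
Step 4: lead(21x² + 42x + 27) ÷ lead(D) = 21x² ÷ 3x² = 7. Subtract (7)·D = 21x² + 42x + 28. Remainder: −1.

R = [-1]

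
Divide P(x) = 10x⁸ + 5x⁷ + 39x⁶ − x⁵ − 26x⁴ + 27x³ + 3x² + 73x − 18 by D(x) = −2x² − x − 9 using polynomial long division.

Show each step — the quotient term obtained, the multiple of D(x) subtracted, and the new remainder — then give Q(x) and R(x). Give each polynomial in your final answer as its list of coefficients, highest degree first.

Step 1: lead(10x⁸ + 5x⁷ + 39x⁶ − x⁵ − 26x⁴ + 27x³ + 3x² + 73x − 18) ÷ lead(D) = 10x⁸ ÷ −2x² = −5x⁶. Subtract (−5x⁶)·D = 10x⁸ + 5x⁷ + 45x⁶. Remainder: −6x⁶ − x⁵ − 26x⁴ + 27x³ + 3x² + 73x − 18.
Step 2: lead(−6x⁶ − x⁵ − 26x⁴ + 27x³ + 3x² + 73x − 18) ÷ lead(D) = −6x⁶ ÷ −2x² = 3x⁴. Subtract (3x⁴)·D = −6x⁶ − 3x⁵ − 27x⁴. Remainder: 2x⁵ + x⁴ + 27x³ + 3x² + 73x − 18.
Step 3: lead(2x⁵ + x⁴ + 27x³ + 3x² + 73x − 18) ÷ lead(D) = 2x⁵ ÷ −2x² = −x³. Subtract (−x³)·D = 2x⁵ + x⁴ + 9x³. Remainder: 18x³ + 3x² + 73x − 18.
Step 4: lead(18x³ + 3x² + 73x − 18) ÷ lead(D) = 18x³ ÷ −2x² = −9x. Subtract (−9x)·D = 18x³ + 9x² + 81x. Remainder: −6x² − 8x − 18.
Step 5: lead(−6x² − 8x − 18) ÷ lead(D) = −6x² ÷ −2x² = 3. Subtract (3)·D = −6x² − 3x − 27. Remainder: −5x + 9.

Q = [-5, 0, 3, -1, 0, -9, 3]; R = [-5, 9]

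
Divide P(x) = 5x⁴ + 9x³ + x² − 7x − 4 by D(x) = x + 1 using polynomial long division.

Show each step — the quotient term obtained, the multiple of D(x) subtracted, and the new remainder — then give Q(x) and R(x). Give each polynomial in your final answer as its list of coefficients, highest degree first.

Q = [5, 4, -3, -4]; R = [0]

Step 1: lead(5x⁴ + 9x³ + x² − 7x − 4) ÷ lead(D) = 5x⁴ ÷ x = 5x³. Subtract (5x³)·D = 5x⁴ + 5x³. Remainder: 4x³ + x² − 7x − 4.
Step 2: lead(4x³ + x² − 7x − 4) ÷ lead(D) = 4x³ ÷ x = 4x². Subtract (4x²)·D = 4x³ + 4x². Remainder: −3x² − 7x − 4.
Step 3: lead(−3x² − 7x − 4) ÷ lead(D) = −3x² ÷ x = −3x. Subtract (−3x)·D = −3x² − 3x. Remainder: −4x − 4.
Step 4: lead(−4x − 4) ÷ lead(D) = −4x ÷ x = −4. Subtract (−4)·D = −4x − 4. Remainder: 0.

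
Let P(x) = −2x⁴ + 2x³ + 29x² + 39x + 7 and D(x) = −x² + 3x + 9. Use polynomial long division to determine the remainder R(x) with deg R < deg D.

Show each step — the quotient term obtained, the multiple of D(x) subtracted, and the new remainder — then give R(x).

R(x) = −2

Step 1: lead(−2x⁴ + 2x³ + 29x² + 39x + 7) ÷ lead(D) = −2x⁴ ÷ −x² = 2x². Subtract (2x²)·D = −2x⁴ + 6x³ + 18x². Remainder: −4x³ + 11x² + 39x + 7.
Step 2: lead(−4x³ + 11x² + 39x + 7) ÷ lead(D) = −4x³ ÷ −x² = 4x. Subtract (4x)·D = −4x³ + 12x² + 36x. Remainder: −x² + 3x + 7.
Step 3: lead(−x² + 3x + 7) ÷ lead(D) = −x² ÷ −x² = 1. Subtract (1)·D = −x² + 3x + 9. Remainder: −2.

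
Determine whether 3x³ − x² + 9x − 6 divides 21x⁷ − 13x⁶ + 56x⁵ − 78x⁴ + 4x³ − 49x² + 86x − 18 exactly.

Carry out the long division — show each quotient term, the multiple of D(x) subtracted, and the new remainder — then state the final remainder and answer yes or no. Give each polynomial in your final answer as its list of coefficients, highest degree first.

Step 1: lead(21x⁷ − 13x⁶ + 56x⁵ − 78x⁴ + 4x³ − 49x² + 86x − 18) ÷ lead(D) = 21x⁷ ÷ 3x³ = 7x⁴. Subtract (7x⁴)·D = 21x⁷ − 7x⁶ + 63x⁵ − 42x⁴. Remainder: −6x⁶ − 7x⁵ − 36x⁴ + 4x³ − 49x² + 86x − 18.
Step 2: lead(−6x⁶ − 7x⁵ − 36x⁴ + 4x³ − 49x² + 86x − 18) ÷ lead(D) = −6x⁶ ÷ 3x³ = −2x³. Subtract (−2x³)·D = −6x⁶ + 2x⁵ − 18x⁴ + 12x³. Remainder: −9x⁵ − 18x⁴ − 8x³ − 49x² + 86x − 18.
Step 3: lead(−9x⁵ − 18x⁴ − 8x³ − 49x² + 86x − 18) ÷ lead(D) = −9x⁵ ÷ 3x³ = −3x². Subtract (−3x²)·D = −9x⁵ + 3x⁴ − 27x³ + 18x². Remainder: −21x⁴ + 19x³ − 67x² + 86x − 18.
Step 4: lead(−21x⁴ + 19x³ − 67x² + 86x − 18) ÷ lead(D) = −21x⁴ ÷ 3x³ = −7x. Subtract (−7x)·D = −21x⁴ + 7x³ − 63x² + 42x. Remainder: 12x³ − 4x² + 44x − 18.
Step 5: lead(12x³ − 4x² + 44x − 18) ÷ lead(D) = 12x³ ÷ 3x³ = 4. Subtract (4)·D = 12x³ − 4x² + 36x − 24. Remainder: 8x + 6.

R = [8, 6], so D(x) is not a factor of P(x). no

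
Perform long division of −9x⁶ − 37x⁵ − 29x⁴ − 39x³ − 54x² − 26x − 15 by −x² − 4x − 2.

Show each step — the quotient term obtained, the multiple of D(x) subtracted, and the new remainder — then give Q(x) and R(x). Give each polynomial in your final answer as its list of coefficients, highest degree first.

Q = [9, 1, 7, 9, 4]; R = [8, -7]

Step 1: lead(−9x⁶ − 37x⁵ − 29x⁴ − 39x³ − 54x² − 26x − 15) ÷ lead(D) = −9x⁶ ÷ −x² = 9x⁴. Subtract (9x⁴)·D = −9x⁶ − 36x⁵ − 18x⁴. Remainder: −x⁵ − 11x⁴ − 39x³ − 54x² − 26x − 15.
Step 2: lead(−x⁵ − 11x⁴ − 39x³ − 54x² − 26x − 15) ÷ lead(D) = −x⁵ ÷ −x² = x³. Subtract (x³)·D = −x⁵ − 4x⁴ − 2x³. Remainder: −7x⁴ − 37x³ − 54x² − 26x − 15.
Step 3: lead(−7x⁴ − 37x³ − 54x² − 26x − 15) ÷ lead(D) = −7x⁴ ÷ −x² = 7x². Subtract (7x²)·D = −7x⁴ − 28x³ − 14x². Remainder: −9x³ − 40x² − 26x − 15.
Step 4: lead(−9x³ − 40x² − 26x − 15) ÷ lead(D) = −9x³ ÷ −x² = 9x. Subtract (9x)·D = −9x³ − 36x² − 18x. Remainder: −4x² − 8x − 15.
Step 5: lead(−4x² − 8x − 15) ÷ lead(D) = −4x² ÷ −x² = 4. Subtract (4)·D = −4x² − 16x − 8. Remainder: 8x − 7.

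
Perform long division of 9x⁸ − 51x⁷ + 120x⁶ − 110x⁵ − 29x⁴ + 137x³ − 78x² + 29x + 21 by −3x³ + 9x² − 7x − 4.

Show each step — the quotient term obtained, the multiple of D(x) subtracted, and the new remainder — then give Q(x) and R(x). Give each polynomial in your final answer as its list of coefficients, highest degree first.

Step 1: lead(9x⁸ − 51x⁷ + 120x⁶ − 110x⁵ − 29x⁴ + 137x³ − 78x² + 29x + 21) ÷ lead(D) = 9x⁸ ÷ −3x³ = −3x⁵. Subtract (−3x⁵)·D = 9x⁸ − 27x⁷ + 21x⁶ + 12x⁵. Remainder: −24x⁷ + 99x⁶ − 122x⁵ − 29x⁴ + 137x³ − 78x² + 29x + 21.
Step 2: lead(−24x⁷ + 99x⁶ − 122x⁵ − 29x⁴ + 137x³ − 78x² + 29x + 21) ÷ lead(D) = −24x⁷ ÷ −3x³ = 8x⁴. Subtract (8x⁴)·D = −24x⁷ + 72x⁶ − 56x⁵ − 32x⁴. Remainder: 27x⁶ − 66x⁵ + 3x⁴ + 137x³ − 78x² + 29x + 21.
Step 3: lead(27x⁶ − 66x⁵ + 3x⁴ + 137x³ − 78x² + 29x + 21) ÷ lead(D) = 27x⁶ ÷ −3x³ = −9x³. Subtract (−9x³)·D = 27x⁶ − 81x⁵ + 63x⁴ + 36x³. Remainder: 15x⁵ − 60x⁴ + 101x³ − 78x² + 29x + 21.
Step 4: lead(15x⁵ − 60x⁴ + 101x³ − 78x² + 29x + 21) ÷ lead(D) = 15x⁵ ÷ −3x³ = −5x². Subtract (−5x²)·D = 15x⁵ − 45x⁴ + 35x³ + 20x². Remainder: −15x⁴ + 66x³ − 98x² + 29x + 21.
Step 5: lead(−15x⁴ + 66x³ − 98x² + 29x + 21) ÷ lead(D) = −15x⁴ ÷ −3x³ = 5x. Subtract (5x)·D = −15x⁴ + 45x³ − 35x² − 20x. Remainder: 21x³ − 63x² + 49x + 21.
Step 6: lead(21x³ − 63x² + 49x + 21) ÷ lead(D) = 21x³ ÷ −3x³ = −7. Subtract (−7)·D = 21x³ − 63x² + 49x + 28. Remainder: −7.

Q = [-3, 8, -9, -5, 5, -7]; R = [-7]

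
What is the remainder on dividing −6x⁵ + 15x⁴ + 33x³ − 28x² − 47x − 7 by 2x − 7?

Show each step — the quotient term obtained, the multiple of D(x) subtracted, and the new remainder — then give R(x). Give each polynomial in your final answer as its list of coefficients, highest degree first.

R = [0]

Step 1: lead(−6x⁵ + 15x⁴ + 33x³ − 28x² − 47x − 7) ÷ lead(D) = −6x⁵ ÷ 2x = −3x⁴. Subtract (−3x⁴)·D = −6x⁵ + 21x⁴. Remainder: −6x⁴ + 33x³ − 28x² − 47x − 7.
Step 2: lead(−6x⁴ + 33x³ − 28x² − 47x − 7) ÷ lead(D) = −6x⁴ ÷ 2x = −3x³. Subtract (−3x³)·D = −6x⁴ + 21x³. Remainder: 12x³ − 28x² − 47x − 7.
Step 3: lead(12x³ − 28x² − 47x − 7) ÷ lead(D) = 12x³ ÷ 2x = 6x². Subtract (6x²)·D = 12x³ − 42x². Remainder: 14x² − 47x − 7.
Step 4: lead(14x² − 47x − 7) ÷ lead(D) = 14x² ÷ 2x = 7x. Subtract (7x)·D = 14x² − 49x. Remainder: 2x − 7.
Step 5: lead(2x − 7) ÷ lead(D) = 2x ÷ 2x = 1. Subtract (1)·D = 2x − 7. Remainder: 0.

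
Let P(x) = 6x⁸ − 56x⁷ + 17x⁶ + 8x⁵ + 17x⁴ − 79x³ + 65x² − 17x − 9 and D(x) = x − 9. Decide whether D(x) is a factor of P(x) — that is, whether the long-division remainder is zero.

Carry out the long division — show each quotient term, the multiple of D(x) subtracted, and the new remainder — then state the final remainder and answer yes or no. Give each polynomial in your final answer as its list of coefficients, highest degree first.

Step 1: lead(6x⁸ − 56x⁷ + 17x⁶ + 8x⁵ + 17x⁴ − 79x³ + 65x² − 17x − 9) ÷ lead(D) = 6x⁸ ÷ x = 6x⁷. Subtract (6x⁷)·D = 6x⁸ − 54x⁷. Remainder: −2x⁷ + 17x⁶ + 8x⁵ + 17x⁴ − 79x³ + 65x² − 17x − 9.
Step 2: lead(−2x⁷ + 17x⁶ + 8x⁵ + 17x⁴ − 79x³ + 65x² − 17x − 9) ÷ lead(D) = −2x⁷ ÷ x = −2x⁶. Subtract (−2x⁶)·D = −2x⁷ + 18x⁶. Remainder: −x⁶ + 8x⁵ + 17x⁴ − 79x³ + 65x² − 17x − 9.
Step 3: lead(−x⁶ + 8x⁵ + 17x⁴ − 79x³ + 65x² − 17x − 9) ÷ lead(D) = −x⁶ ÷ x = −x⁵. Subtract (−x⁵)·D = −x⁶ + 9x⁵. Remainder: −x⁵ + 17x⁴ − 79x³ + 65x² − 17x − 9.
Step 4: lead(−x⁵ + 17x⁴ − 79x³ + 65x² − 17x − 9) ÷ lead(D) = −x⁵ ÷ x = −x⁴. Subtract (−x⁴)·D = −x⁵ + 9x⁴. Remainder: 8x⁴ − 79x³ + 65x² − 17x − 9.
Step 5: lead(8x⁴ − 79x³ + 65x² − 17x − 9) ÷ lead(D) = 8x⁴ ÷ x = 8x³. Subtract (8x³)·D = 8x⁴ − 72x³. Remainder: −7x³ + 65x² − 17x − 9.
Step 6: lead(−7x³ + 65x² − 17x − 9) ÷ lead(D) = −7x³ ÷ x = −7x². Subtract (−7x²)·D = −7x³ + 63x². Remainder: 2x² − 17x − 9.
Step 7: lead(2x² − 17x − 9) ÷ lead(D) = 2x² ÷ x = 2x. Subtract (2x)·D = 2x² − 18x. Remainder: x − 9.
Step 8: lead(x − 9) ÷ lead(D) = x ÷ x = 1. Subtract (1)·D = x − 9. Remainder: 0.

R = [0], so D(x) is a factor of P(x). yes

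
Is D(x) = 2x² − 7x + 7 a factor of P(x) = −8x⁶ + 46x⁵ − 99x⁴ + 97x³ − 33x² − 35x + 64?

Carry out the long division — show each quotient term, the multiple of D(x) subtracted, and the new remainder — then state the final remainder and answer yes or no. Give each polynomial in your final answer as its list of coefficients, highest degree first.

Step 1: lead(−8x⁶ + 46x⁵ − 99x⁴ + 97x³ − 33x² − 35x + 64) ÷ lead(D) = −8x⁶ ÷ 2x² = −4x⁴. Subtract (−4x⁴)·D = −8x⁶ + 28x⁵ − 28x⁴. Remainder: 18x⁵ − 71x⁴ + 97x³ − 33x² − 35x + 64.
Step 2: lead(18x⁵ − 71x⁴ + 97x³ − 33x² − 35x + 64) ÷ lead(D) = 18x⁵ ÷ 2x² = 9x³. Subtract (9x³)·D = 18x⁵ − 63x⁴ + 63x³. Remainder: −8x⁴ + 34x³ − 33x² − 35x + 64.
Step 3: lead(−8x⁴ + 34x³ − 33x² − 35x + 64) ÷ lead(D) = −8x⁴ ÷ 2x² = −4x². Subtract (−4x²)·D = −8x⁴ + 28x³ − 28x². Remainder: 6x³ − 5x² − 35x + 64.
Step 4: lead(6x³ − 5x² − 35x + 64) ÷ lead(D) = 6x³ ÷ 2x² = 3x. Subtract (3x)·D = 6x³ − 21x² + 21x. Remainder: 16x² − 56x + 64.
Step 5: lead(16x² − 56x + 64) ÷ lead(D) = 16x² ÷ 2x² = 8. Subtract (8)·D = 16x² − 56x + 56. Remainder: 8.

R = [8], so D(x) is not a factor of P(x). no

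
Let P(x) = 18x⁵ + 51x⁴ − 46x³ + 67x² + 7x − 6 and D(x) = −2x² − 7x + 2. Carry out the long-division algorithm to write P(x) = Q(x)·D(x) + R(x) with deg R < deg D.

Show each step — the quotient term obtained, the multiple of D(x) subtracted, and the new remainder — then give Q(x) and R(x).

Q(x) = −9x³ + 6x² − 7x − 3; R(x) = 0

Step 1: lead(18x⁵ + 51x⁴ − 46x³ + 67x² + 7x − 6) ÷ lead(D) = 18x⁵ ÷ −2x² = −9x³. Subtract (−9x³)·D = 18x⁵ + 63x⁴ − 18x³. Remainder: −12x⁴ − 28x³ + 67x² + 7x − 6.
Step 2: lead(−12x⁴ − 28x³ + 67x² + 7x − 6) ÷ lead(D) = −12x⁴ ÷ −2x² = 6x². Subtract (6x²)·D = −12x⁴ − 42x³ + 12x². Remainder: 14x³ + 55x² + 7x − 6.
Step 3: lead(14x³ + 55x² + 7x − 6) ÷ lead(D) = 14x³ ÷ −2x² = −7x. Subtract (−7x)·D = 14x³ + 49x² − 14x. Remainder: 6x² + 21x − 6.
Step 4: lead(6x² + 21x − 6) ÷ lead(D) = 6x² ÷ −2x² = −3. Subtract (−3)·D = 6x² + 21x − 6. Remainder: 0.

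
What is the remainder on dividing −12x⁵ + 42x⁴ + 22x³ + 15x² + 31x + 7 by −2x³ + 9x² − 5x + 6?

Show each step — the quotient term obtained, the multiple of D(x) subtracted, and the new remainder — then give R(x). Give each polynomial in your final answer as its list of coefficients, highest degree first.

Step 1: lead(−12x⁵ + 42x⁴ + 22x³ + 15x² + 31x + 7) ÷ lead(D) = −12x⁵ ÷ −2x³ = 6x². Subtract (6x²)·D = −12x⁵ + 54x⁴ − 30x³ + 36x². Remainder: −12x⁴ + 52x³ − 21x² + 31x + 7.
Step 2: lead(−12x⁴ + 52x³ − 21x² + 31x + 7) ÷ lead(D) = −12x⁴ ÷ −2x³ = 6x. Subtract (6x)·D = −12x⁴ + 54x³ − 30x² + 36x. Remainder: −2x³ + 9x² − 5x + 7.
Step 3: lead(−2x³ + 9x² − 5x + 7) ÷ lead(D) = −2x³ ÷ −2x³ = 1. Subtract (1)·D = −2x³ + 9x² − 5x + 6. Remainder: 1.

R = [1]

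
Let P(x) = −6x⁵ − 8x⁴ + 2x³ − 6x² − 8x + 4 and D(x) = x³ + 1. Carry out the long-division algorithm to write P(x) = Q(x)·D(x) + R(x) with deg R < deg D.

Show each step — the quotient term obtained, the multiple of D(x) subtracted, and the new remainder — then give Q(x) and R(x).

Q(x) = −6x² − 8x + 2; R(x) = 2

Step 1: lead(−6x⁵ − 8x⁴ + 2x³ − 6x² − 8x + 4) ÷ lead(D) = −6x⁵ ÷ x³ = −6x². Subtract (−6x²)·D = −6x⁵ − 6x². Remainder: −8x⁴ + 2x³ − 8x + 4.
Step 2: lead(−8x⁴ + 2x³ − 8x + 4) ÷ lead(D) = −8x⁴ ÷ x³ = −8x. Subtract (−8x)·D = −8x⁴ − 8x. Remainder: 2x³ + 4.
Step 3: lead(2x³ + 4) ÷ lead(D) = 2x³ ÷ x³ = 2. Subtract (2)·D = 2x³ + 2. Remainder: 2.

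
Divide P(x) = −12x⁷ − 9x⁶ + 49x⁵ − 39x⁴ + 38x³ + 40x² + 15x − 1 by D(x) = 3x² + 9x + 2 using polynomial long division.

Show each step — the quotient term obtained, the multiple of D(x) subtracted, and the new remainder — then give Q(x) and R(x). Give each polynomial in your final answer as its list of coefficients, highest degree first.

Step 1: lead(−12x⁷ − 9x⁶ + 49x⁵ − 39x⁴ + 38x³ + 40x² + 15x − 1) ÷ lead(D) = −12x⁷ ÷ 3x² = −4x⁵. Subtract (−4x⁵)·D = −12x⁷ − 36x⁶ − 8x⁵. Remainder: 27x⁶ + 57x⁵ − 39x⁴ + 38x³ + 40x² + 15x − 1.
Step 2: lead(27x⁶ + 57x⁵ − 39x⁴ + 38x³ + 40x² + 15x − 1) ÷ lead(D) = 27x⁶ ÷ 3x² = 9x⁴. Subtract (9x⁴)·D = 27x⁶ + 81x⁵ + 18x⁴. Remainder: −24x⁵ − 57x⁴ + 38x³ + 40x² + 15x − 1.
Step 3: lead(−24x⁵ − 57x⁴ + 38x³ + 40x² + 15x − 1) ÷ lead(D) = −24x⁵ ÷ 3x² = −8x³. Subtract (−8x³)·D = −24x⁵ − 72x⁴ − 16x³. Remainder: 15x⁴ + 54x³ + 40x² + 15x − 1.
Step 4: lead(15x⁴ + 54x³ + 40x² + 15x − 1) ÷ lead(D) = 15x⁴ ÷ 3x² = 5x². Subtract (5x²)·D = 15x⁴ + 45x³ + 10x². Remainder: 9x³ + 30x² + 15x − 1.
Step 5: lead(9x³ + 30x² + 15x − 1) ÷ lead(D) = 9x³ ÷ 3x² = 3x. Subtract (3x)·D = 9x³ + 27x² + 6x. Remainder: 3x² + 9x − 1.
Step 6: lead(3x² + 9x − 1) ÷ lead(D) = 3x² ÷ 3x² = 1. Subtract (1)·D = 3x² + 9x + 2. Remainder: −3.

Q = [-4, 9, -8, 5, 3, 1]; R = [-3]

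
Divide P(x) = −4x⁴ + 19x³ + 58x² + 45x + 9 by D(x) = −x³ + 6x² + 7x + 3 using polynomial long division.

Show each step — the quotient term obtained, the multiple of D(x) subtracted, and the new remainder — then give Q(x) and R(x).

Step 1: lead(−4x⁴ + 19x³ + 58x² + 45x + 9) ÷ lead(D) = −4x⁴ ÷ −x³ = 4x. Subtract (4x)·D = −4x⁴ + 24x³ + 28x² + 12x. Remainder: −5x³ + 30x² + 33x + 9.
Step 2: lead(−5x³ + 30x² + 33x + 9) ÷ lead(D) = −5x³ ÷ −x³ = 5. Subtract (5)·D = −5x³ + 30x² + 35x + 15. Remainder: −2x − 6.

Q(x) = 4x + 5; R(x) = −2x − 6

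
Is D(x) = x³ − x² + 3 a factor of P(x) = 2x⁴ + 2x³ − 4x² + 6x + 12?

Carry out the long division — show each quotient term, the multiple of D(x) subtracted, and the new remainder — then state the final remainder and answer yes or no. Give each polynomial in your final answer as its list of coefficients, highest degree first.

R = [0], so D(x) is a factor of P(x). yes

Step 1: lead(2x⁴ + 2x³ − 4x² + 6x + 12) ÷ lead(D) = 2x⁴ ÷ x³ = 2x. Subtract (2x)·D = 2x⁴ − 2x³ + 6x. Remainder: 4x³ − 4x² + 12.
Step 2: lead(4x³ − 4x² + 12) ÷ lead(D) = 4x³ ÷ x³ = 4. Subtract (4)·D = 4x³ − 4x² + 12. Remainder: 0.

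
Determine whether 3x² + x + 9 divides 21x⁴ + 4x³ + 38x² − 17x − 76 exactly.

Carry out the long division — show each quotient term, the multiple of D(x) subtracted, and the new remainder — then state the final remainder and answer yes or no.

Step 1: lead(21x⁴ + 4x³ + 38x² − 17x − 76) ÷ lead(D) = 21x⁴ ÷ 3x² = 7x². Subtract (7x²)·D = 21x⁴ + 7x³ + 63x². Remainder: −3x³ − 25x² − 17x − 76.
Step 2: lead(−3x³ − 25x² − 17x − 76) ÷ lead(D) = −3x³ ÷ 3x² = −x. Subtract (−x)·D = −3x³ − x² − 9x. Remainder: −24x² − 8x − 76.
Step 3: lead(−24x² − 8x − 76) ÷ lead(D) = −24x² ÷ 3x² = −8. Subtract (−8)·D = −24x² − 8x − 72. Remainder: −4.

R(x) = −4, so D(x) is not a factor of P(x). no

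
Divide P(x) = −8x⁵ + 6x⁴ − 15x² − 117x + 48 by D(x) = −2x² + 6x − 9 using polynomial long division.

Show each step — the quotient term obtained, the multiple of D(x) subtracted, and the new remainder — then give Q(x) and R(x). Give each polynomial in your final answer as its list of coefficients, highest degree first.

Step 1: lead(−8x⁵ + 6x⁴ − 15x² − 117x + 48) ÷ lead(D) = −8x⁵ ÷ −2x² = 4x³. Subtract (4x³)·D = −8x⁵ + 24x⁴ − 36x³. Remainder: −18x⁴ + 36x³ − 15x² − 117x + 48.
Step 2: lead(−18x⁴ + 36x³ − 15x² − 117x + 48) ÷ lead(D) = −18x⁴ ÷ −2x² = 9x². Subtract (9x²)·D = −18x⁴ + 54x³ − 81x². Remainder: −18x³ + 66x² − 117x + 48.
Step 3: lead(−18x³ + 66x² − 117x + 48) ÷ lead(D) = −18x³ ÷ −2x² = 9x. Subtract (9x)·D = −18x³ + 54x² − 81x. Remainder: 12x² − 36x + 48.
Step 4: lead(12x² − 36x + 48) ÷ lead(D) = 12x² ÷ −2x² = −6. Subtract (−6)·D = 12x² − 36x + 54. Remainder: −6.

Q = [4, 9, 9, -6]; R = [-6]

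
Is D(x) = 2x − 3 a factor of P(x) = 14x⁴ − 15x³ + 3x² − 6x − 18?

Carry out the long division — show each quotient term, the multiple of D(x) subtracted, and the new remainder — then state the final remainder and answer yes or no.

Step 1: lead(14x⁴ − 15x³ + 3x² − 6x − 18) ÷ lead(D) = 14x⁴ ÷ 2x = 7x³. Subtract (7x³)·D = 14x⁴ − 21x³. Remainder: 6x³ + 3x² − 6x − 18.
Step 2: lead(6x³ + 3x² − 6x − 18) ÷ lead(D) = 6x³ ÷ 2x = 3x². Subtract (3x²)·D = 6x³ − 9x². Remainder: 12x² − 6x − 18.
Step 3: lead(12x² − 6x − 18) ÷ lead(D) = 12x² ÷ 2x = 6x. Subtract (6x)·D = 12x² − 18x. Remainder: 12x − 18.
Step 4: lead(12x − 18) ÷ lead(D) = 12x ÷ 2x = 6. Subtract (6)·D = 12x − 18. Remainder: 0.

R(x) = 0, so D(x) is a factor of P(x). yes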